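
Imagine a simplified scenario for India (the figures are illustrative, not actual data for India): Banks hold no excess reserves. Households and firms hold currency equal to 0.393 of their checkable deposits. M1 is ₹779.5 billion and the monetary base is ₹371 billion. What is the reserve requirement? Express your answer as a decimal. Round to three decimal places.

Using m = M/MB = 779.5/371 ≈ 2.101078. Since m = (1 + c)/(c + rr + e), the denominator satisfies c + rr + e = (1 + c)/m = (1 + 0.393) / 2.101078 ≈ 0.662993.
With c = 0.393 and e = 0, the reserve requirement is 0.662993 − 0.393 − 0 = 0.269993.

0.270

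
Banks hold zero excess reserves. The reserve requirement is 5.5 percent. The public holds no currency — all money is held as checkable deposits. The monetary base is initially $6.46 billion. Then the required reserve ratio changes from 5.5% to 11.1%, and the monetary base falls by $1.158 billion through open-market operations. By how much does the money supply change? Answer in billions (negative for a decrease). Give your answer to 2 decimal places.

Before: m₁ = 1 / (0.055) ≈ 18.1818, MB₁ = 6.46, so M₁ = 18.1818 × 6.46 ≈ 117.4544 billion.
After: m₂ = 1 / (0.111) ≈ 9.0090, MB₂ = 6.46 − 1.158 = 5.302, so M₂ = 9.0090 × 5.302 ≈ 47.7657 billion.
ΔM = M₂ − M₁ = 47.7657 − 117.4544 = -69.6887 billion.

-69.69 billion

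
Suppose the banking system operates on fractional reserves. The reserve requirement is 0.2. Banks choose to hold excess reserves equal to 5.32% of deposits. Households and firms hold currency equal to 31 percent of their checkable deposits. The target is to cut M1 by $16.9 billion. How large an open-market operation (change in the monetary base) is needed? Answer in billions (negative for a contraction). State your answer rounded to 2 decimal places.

-7.27 billion

The money multiplier is m = (1 + c) / (rr + e + c) = (1 + 0.31) / (0.2 + 0.0532 + 0.31) ≈ 2.32599.
ΔMB = ΔM / m = (−16.9) / 2.32599 ≈ -7.2657 billion.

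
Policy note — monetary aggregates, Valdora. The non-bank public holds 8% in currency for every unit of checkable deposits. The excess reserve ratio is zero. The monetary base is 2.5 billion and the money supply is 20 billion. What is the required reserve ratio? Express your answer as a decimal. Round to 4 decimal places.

0.0550

Using m = M/MB = 20/2.5 = 8.000000. Since m = (1 + c)/(c + rr + e), the denominator satisfies c + rr + e = (1 + c)/m = (1 + 0.08) / 8.000000 = 0.135000.
With c = 0.08 and e = 0, the required reserve ratio is 0.135000 − 0.08 − 0 = 0.055.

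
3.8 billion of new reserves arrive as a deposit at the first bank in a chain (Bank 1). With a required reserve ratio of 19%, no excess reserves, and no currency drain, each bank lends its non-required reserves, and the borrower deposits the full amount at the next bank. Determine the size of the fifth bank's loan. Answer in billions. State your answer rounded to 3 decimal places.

1.325 billion

Each bank lends a fraction (1 − rr) = 0.8100 of the deposit it receives, so Bank 5 receives 3.8·0.8100^4 and lends 3.8·0.8100^5 ≈ 1.3250 billion.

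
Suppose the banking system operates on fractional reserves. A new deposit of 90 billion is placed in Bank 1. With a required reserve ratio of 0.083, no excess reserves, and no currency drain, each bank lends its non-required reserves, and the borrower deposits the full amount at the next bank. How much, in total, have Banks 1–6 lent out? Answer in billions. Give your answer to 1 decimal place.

403.1 billion

Bank i lends (1 − rr)^i of the original deposit: Bank 1 lends 90·0.9170 = 82.5300, Bank 2 lends 90·0.9170² ≈ 75.6800, and so on.
Summing a geometric series: total = 90·[0.9170·(1 − 0.9170^6) / (1 − 0.9170)] ≈ 403.1165 billion.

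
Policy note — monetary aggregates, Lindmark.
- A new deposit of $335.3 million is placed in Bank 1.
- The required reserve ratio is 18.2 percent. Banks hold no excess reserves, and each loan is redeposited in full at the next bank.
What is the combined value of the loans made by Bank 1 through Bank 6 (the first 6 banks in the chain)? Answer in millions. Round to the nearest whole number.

Bank i lends (1 − rr)^i of the original deposit: Bank 1 lends 335.3·0.8180 = 274.2754, Bank 2 lends 335.3·0.8180² ≈ 224.3573, and so on.
Summing a geometric series: total = 335.3·[0.8180·(1 − 0.8180^6) / (1 − 0.8180)] ≈ 1055.5310 million.

$1056 million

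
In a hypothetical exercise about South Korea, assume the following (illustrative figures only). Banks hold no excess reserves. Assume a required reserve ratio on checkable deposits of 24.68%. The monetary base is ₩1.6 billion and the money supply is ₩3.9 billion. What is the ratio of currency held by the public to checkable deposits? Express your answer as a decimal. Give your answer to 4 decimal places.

Using m = M/MB = 3.9/1.6 = 2.437500. From m = (1 + c)/(c + rr + e), rearranging gives 1 + c = m·(c + rr + e), so c·(1 − m) = m·(rr + e) − 1.
Hence c = [m·(rr + e) − 1]/(1 − m) = [2.437500 × (0.2468 + 0) − 1] / (1 − 2.437500) ≈ 0.277165.

0.2772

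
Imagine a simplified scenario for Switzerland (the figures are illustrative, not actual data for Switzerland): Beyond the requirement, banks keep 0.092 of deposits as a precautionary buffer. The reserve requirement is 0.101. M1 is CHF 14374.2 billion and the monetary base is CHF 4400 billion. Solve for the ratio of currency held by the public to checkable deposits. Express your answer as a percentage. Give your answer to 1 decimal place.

Using m = M/MB = 14374.2/4400 ≈ 3.266864. From m = (1 + c)/(c + rr + e), rearranging gives 1 + c = m·(c + rr + e), so c·(1 − m) = m·(rr + e) − 1.
Hence c = [m·(rr + e) − 1]/(1 − m) = [3.266864 × (0.101 + 0.092) − 1] / (1 − 3.266864) ≈ 0.162998.

16.3%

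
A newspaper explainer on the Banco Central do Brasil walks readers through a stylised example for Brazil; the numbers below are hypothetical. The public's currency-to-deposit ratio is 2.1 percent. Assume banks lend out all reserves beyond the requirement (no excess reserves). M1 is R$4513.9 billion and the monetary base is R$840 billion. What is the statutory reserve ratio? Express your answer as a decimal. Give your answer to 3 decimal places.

Using m = M/MB = 4513.9/840 ≈ 5.373690. Since m = (1 + c)/(c + rr + e), the denominator satisfies c + rr + e = (1 + c)/m = (1 + 0.021) / 5.373690 ≈ 0.190000.
With c = 0.021 and e = 0, the statutory reserve ratio is 0.190000 − 0.021 − 0 = 0.169.

0.169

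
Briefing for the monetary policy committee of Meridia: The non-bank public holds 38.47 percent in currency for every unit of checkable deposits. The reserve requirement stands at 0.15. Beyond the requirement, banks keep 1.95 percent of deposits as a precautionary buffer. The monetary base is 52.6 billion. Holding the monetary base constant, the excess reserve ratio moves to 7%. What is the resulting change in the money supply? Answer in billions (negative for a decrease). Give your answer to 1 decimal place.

Initially m₁ = (1 + 0.3847) / (0.15 + 0.0195 + 0.3847) ≈ 2.4986, so M₁ = 2.4986 × 52.6 ≈ 131.4264 billion.
After the change m₂ = (1 + 0.3847) / (0.15 + 0.07 + 0.3847) ≈ 2.2899, so M₂ = 2.2899 × 52.6 ≈ 120.4487 billion.
ΔM = M₂ − M₁ = 120.4487 − 131.4264 = -10.9777 billion.

-11.0 billion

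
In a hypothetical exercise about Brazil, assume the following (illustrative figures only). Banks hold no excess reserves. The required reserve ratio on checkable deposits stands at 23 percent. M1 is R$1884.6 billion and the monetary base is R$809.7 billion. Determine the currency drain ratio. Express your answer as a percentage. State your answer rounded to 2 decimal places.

Using m = M/MB = 1884.6/809.7 ≈ 2.327529. From m = (1 + c)/(c + rr + e), rearranging gives 1 + c = m·(c + rr + e), so c·(1 − m) = m·(rr + e) − 1.
Hence c = [m·(rr + e) − 1]/(1 − m) = [2.327529 × (0.23 + 0) − 1] / (1 − 2.327529) ≈ 0.350025.

35.00%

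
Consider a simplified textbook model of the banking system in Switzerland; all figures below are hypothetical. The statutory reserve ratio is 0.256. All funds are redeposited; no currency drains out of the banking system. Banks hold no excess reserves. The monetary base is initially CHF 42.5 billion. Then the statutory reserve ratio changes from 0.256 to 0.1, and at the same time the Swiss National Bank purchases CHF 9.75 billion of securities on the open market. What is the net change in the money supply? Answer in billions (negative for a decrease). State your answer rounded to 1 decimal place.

Before: m₁ = 1 / (0.256) ≈ 3.9062, MB₁ = 42.5, so M₁ = 3.9062 × 42.5 = 166.0135 billion.
After: m₂ = 1 / (0.1) = 10, MB₂ = 42.5 + 9.75 = 52.25, so M₂ = 10 × 52.25 = 522.5 billion.
ΔM = M₂ − M₁ = 522.5 − 166.0135 = 356.4865 billion.

CHF 356.5 billion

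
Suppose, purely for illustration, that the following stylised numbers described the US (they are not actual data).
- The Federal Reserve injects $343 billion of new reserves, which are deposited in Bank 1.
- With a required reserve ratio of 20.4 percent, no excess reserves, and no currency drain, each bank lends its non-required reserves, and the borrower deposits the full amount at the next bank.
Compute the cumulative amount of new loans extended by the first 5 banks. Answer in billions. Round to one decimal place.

Bank i lends (1 − rr)^i of the original deposit: Bank 1 lends 343·0.7960 = 273.0280, Bank 2 lends 343·0.7960² ≈ 217.3303, and so on.
Summing a geometric series: total = 343·[0.7960·(1 − 0.7960^5) / (1 − 0.7960)] ≈ 910.6695 billion.

$910.7 billion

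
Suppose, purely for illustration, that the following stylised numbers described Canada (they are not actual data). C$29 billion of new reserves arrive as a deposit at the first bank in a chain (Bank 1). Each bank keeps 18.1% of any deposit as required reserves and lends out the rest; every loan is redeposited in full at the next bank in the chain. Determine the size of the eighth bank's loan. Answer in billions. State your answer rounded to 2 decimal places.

C$5.87 billion

Each bank lends a fraction (1 − rr) = 0.8190 of the deposit it receives, so Bank 8 receives 29·0.8190^7 and lends 29·0.8190^8 ≈ 5.8704 billion.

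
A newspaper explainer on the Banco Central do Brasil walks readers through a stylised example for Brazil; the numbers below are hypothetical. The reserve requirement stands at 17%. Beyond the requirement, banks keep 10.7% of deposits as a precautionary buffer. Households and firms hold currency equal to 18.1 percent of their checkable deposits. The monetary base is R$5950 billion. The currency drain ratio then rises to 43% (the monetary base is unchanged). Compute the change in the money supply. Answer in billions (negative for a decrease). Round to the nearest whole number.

-3308 billion

Initially m₁ = (1 + 0.181) / (0.17 + 0.107 + 0.181) ≈ 2.57860, so M₁ = 2.57860 × 5950 = 15342.67 billion.
After the change m₂ = (1 + 0.43) / (0.17 + 0.107 + 0.43) ≈ 2.02263, so M₂ = 2.02263 × 5950 = 12034.6485 billion.
ΔM = M₂ − M₁ = 12034.6485 − 15342.67 = -3308.0215 billion.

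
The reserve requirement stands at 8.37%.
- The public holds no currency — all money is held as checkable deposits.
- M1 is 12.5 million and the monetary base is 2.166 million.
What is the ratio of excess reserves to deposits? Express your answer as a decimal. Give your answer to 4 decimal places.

0.0896

Using m = M/MB = 12.5/2.166 ≈ 5.771006. Since m = (1 + c)/(c + rr + e), the denominator satisfies c + rr + e = (1 + c)/m = (1 + 0) / 5.771006 ≈ 0.173280.
With c = 0 and rr = 0.0837, the ratio of excess reserves to deposits is 0.173280 − 0 − 0.0837 = 0.08958.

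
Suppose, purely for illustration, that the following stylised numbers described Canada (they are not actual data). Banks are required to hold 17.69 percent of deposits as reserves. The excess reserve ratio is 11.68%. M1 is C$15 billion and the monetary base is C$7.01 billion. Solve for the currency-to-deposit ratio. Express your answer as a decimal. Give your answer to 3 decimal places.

0.326

Using m = M/MB = 15/7.01 ≈ 2.139800. From m = (1 + c)/(c + rr + e), rearranging gives 1 + c = m·(c + rr + e), so c·(1 − m) = m·(rr + e) − 1.
Hence c = [m·(rr + e) − 1]/(1 − m) = [2.139800 × (0.1769 + 0.1168) − 1] / (1 − 2.139800) ≈ 0.325970.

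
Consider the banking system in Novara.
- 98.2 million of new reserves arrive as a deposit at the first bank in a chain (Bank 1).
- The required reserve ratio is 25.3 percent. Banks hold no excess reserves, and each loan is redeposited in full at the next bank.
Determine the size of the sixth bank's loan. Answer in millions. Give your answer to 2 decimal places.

17.06 million

Each bank lends a fraction (1 − rr) = 0.7470 of the deposit it receives, so Bank 6 receives 98.2·0.7470^5 and lends 98.2·0.7470^6 ≈ 17.0622 million.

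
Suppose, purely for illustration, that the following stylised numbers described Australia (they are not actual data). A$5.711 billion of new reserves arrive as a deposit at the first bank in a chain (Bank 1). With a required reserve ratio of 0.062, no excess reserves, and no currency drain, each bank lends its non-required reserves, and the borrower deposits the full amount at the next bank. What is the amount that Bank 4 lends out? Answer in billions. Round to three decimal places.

Each bank lends a fraction (1 − rr) = 0.9380 of the deposit it receives, so Bank 4 receives 5.711·0.9380^3 and lends 5.711·0.9380^4 ≈ 4.4210 billion.

A$4.421 billion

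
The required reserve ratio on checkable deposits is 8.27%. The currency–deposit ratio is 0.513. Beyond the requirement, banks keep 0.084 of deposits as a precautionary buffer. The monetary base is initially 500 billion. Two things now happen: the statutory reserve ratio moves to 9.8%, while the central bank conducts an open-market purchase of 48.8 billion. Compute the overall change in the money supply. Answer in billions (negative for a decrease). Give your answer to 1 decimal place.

Before: m₁ = (1 + 0.513) / (0.0827 + 0.084 + 0.513) ≈ 2.22598, MB₁ = 500, so M₁ = 2.22598 × 500 = 1112.99 billion.
After: m₂ = (1 + 0.513) / (0.098 + 0.084 + 0.513) ≈ 2.17698, MB₂ = 500 + 48.8 = 548.8, so M₂ = 2.17698 × 548.8 ≈ 1194.7266 billion.
ΔM = M₂ − M₁ = 1194.7266 − 1112.99 = 81.7366 billion.

81.7 billion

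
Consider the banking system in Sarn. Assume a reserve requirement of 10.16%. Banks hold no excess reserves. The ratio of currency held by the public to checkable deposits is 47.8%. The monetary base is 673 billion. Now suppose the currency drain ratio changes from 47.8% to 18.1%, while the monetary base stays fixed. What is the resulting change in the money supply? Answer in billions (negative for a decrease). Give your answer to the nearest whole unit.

1096 billion

Initially m₁ = (1 + 0.478) / (0.1016 + 0.478) ≈ 2.55, so M₁ = 2.55 × 673 = 1716.15 billion.
After the change m₂ = (1 + 0.181) / (0.1016 + 0.181) ≈ 4.1791, so M₂ = 4.1791 × 673 = 2812.5343 billion.
ΔM = M₂ − M₁ = 2812.5343 − 1716.15 = 1096.3843 billion.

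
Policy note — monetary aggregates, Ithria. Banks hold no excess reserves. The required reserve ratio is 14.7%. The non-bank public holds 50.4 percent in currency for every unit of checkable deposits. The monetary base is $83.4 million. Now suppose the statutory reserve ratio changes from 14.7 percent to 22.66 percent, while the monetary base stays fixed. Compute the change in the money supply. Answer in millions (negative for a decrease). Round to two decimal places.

-20.99 million

Initially m₁ = (1 + 0.504) / (0.147 + 0.504) ≈ 2.31029, so M₁ = 2.31029 × 83.4 ≈ 192.6782 million.
After the change m₂ = (1 + 0.504) / (0.2266 + 0.504) ≈ 2.05858, so M₂ = 2.05858 × 83.4 ≈ 171.6856 million.
ΔM = M₂ − M₁ = 171.6856 − 192.6782 = -20.9926 million.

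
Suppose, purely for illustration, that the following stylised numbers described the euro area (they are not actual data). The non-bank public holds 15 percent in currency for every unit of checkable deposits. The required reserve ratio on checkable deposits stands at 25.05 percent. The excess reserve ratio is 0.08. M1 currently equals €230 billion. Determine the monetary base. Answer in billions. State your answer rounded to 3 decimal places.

The money multiplier is m = (1 + c) / (rr + e + c) = (1 + 0.15) / (0.2505 + 0.08 + 0.15) ≈ 2.3933403.
MB = M / m = 230 / 2.3933403 ≈ 96.1 billion.

€96.100 billion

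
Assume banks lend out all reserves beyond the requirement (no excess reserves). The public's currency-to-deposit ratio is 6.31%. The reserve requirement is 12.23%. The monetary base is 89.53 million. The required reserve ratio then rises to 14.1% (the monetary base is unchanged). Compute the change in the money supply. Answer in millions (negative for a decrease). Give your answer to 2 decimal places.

Initially m₁ = (1 + 0.0631) / (0.1223 + 0.0631) ≈ 5.73409, so M₁ = 5.73409 × 89.53 ≈ 513.3731 million.
After the change m₂ = (1 + 0.0631) / (0.141 + 0.0631) ≈ 5.20872, so M₂ = 5.20872 × 89.53 ≈ 466.3367 million.
ΔM = M₂ − M₁ = 466.3367 − 513.3731 = -47.0364 million.

-47.04 million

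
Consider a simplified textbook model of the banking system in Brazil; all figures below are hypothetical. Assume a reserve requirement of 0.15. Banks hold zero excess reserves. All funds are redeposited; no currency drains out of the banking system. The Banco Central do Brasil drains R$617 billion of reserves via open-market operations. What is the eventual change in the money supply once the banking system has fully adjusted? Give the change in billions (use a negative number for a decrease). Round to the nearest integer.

-4113 billion

The simple money multiplier is m = 1/rr = 1/0.15 ≈ 6.6667.
An open-market sale reduces the monetary base by 617 billion, so ΔM = m × ΔMB = 6.6667 × (−617) = -4113.3539 billion.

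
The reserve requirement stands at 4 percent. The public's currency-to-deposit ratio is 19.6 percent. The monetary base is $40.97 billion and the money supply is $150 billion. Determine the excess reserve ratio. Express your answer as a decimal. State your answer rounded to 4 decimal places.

0.0907

Using m = M/MB = 150/40.97 ≈ 3.661216. Since m = (1 + c)/(c + rr + e), the denominator satisfies c + rr + e = (1 + c)/m = (1 + 0.196) / 3.661216 ≈ 0.326667.
With c = 0.196 and rr = 0.04, the excess reserve ratio is 0.326667 − 0.196 − 0.04 = 0.090667.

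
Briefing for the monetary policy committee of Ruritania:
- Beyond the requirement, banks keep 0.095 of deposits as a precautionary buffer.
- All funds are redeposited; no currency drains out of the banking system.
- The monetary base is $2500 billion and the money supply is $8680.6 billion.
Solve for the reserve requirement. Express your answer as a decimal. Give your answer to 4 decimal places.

0.1930

Using m = M/MB = 8680.6/2500 = 3.472240. Since m = (1 + c)/(c + rr + e), the denominator satisfies c + rr + e = (1 + c)/m = (1 + 0) / 3.472240 ≈ 0.287999.
With c = 0 and e = 0.095, the reserve requirement is 0.287999 − 0 − 0.095 = 0.192999.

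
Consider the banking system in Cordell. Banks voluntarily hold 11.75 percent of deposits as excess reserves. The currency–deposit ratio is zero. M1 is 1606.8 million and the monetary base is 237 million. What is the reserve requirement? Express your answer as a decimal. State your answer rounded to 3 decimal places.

0.030

Using m = M/MB = 1606.8/237 ≈ 6.779747. Since m = (1 + c)/(c + rr + e), the denominator satisfies c + rr + e = (1 + c)/m = (1 + 0) / 6.779747 ≈ 0.147498.
With c = 0 and e = 0.1175, the reserve requirement is 0.147498 − 0 − 0.1175 = 0.029998.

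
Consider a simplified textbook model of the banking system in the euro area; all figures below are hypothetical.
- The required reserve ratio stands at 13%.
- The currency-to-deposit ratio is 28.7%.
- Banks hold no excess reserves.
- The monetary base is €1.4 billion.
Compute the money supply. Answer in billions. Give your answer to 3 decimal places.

€4.321 billion

The money multiplier is m = (1 + c) / (rr + c) = (1 + 0.287) / (0.13 + 0.287) ≈ 3.08633.
So M = m × MB = 3.08633 × 1.4 ≈ 4.3209 billion.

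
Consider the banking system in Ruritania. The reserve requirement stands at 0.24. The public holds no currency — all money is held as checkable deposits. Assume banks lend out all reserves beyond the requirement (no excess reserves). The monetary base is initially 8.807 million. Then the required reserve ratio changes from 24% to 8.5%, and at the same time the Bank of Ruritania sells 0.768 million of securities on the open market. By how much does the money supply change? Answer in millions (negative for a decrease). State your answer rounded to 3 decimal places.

57.881 million

Before: m₁ = 1 / (0.24) ≈ 4.16667, MB₁ = 8.807, so M₁ = 4.16667 × 8.807 ≈ 36.6959 million.
After: m₂ = 1 / (0.085) ≈ 11.76471, MB₂ = 8.807 − 0.768 = 8.039, so M₂ = 11.76471 × 8.039 ≈ 94.5765 million.
ΔM = M₂ − M₁ = 94.5765 − 36.6959 = 57.8806 million.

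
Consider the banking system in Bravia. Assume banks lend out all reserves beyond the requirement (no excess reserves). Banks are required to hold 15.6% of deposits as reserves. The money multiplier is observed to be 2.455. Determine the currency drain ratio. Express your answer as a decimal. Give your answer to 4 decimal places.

0.4241

Using m = 2.455. From m = (1 + c)/(c + rr + e), rearranging gives 1 + c = m·(c + rr + e), so c·(1 − m) = m·(rr + e) − 1.
Hence c = [m·(rr + e) − 1]/(1 − m) = [2.455 × (0.156 + 0) − 1] / (1 − 2.455) ≈ 0.424069.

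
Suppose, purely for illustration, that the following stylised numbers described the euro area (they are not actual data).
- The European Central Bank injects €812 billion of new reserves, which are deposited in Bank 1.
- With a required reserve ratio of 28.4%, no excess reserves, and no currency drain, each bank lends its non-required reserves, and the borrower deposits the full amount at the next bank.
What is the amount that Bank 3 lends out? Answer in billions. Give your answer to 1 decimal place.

€298.1 billion

Each bank lends a fraction (1 − rr) = 0.7160 of the deposit it receives, so Bank 3 receives 812·0.7160^2 and lends 812·0.7160^3 ≈ 298.0541 billion.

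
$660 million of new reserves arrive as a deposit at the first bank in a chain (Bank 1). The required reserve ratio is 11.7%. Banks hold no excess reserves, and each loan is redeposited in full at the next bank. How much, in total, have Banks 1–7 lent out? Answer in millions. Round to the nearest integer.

$2896 million

Bank i lends (1 − rr)^i of the original deposit: Bank 1 lends 660·0.8830 = 582.7800, Bank 2 lends 660·0.8830² ≈ 514.5947, and so on.
Summing a geometric series: total = 660·[0.8830·(1 − 0.8830^7) / (1 − 0.8830)] ≈ 2896.3250 million.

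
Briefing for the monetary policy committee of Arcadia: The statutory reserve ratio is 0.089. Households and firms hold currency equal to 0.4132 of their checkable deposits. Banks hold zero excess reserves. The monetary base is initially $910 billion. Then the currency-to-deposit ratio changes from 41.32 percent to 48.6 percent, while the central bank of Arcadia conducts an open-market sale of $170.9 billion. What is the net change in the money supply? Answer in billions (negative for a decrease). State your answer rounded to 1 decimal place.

Before: m₁ = (1 + 0.4132) / (0.089 + 0.4132) ≈ 2.81402, MB₁ = 910, so M₁ = 2.81402 × 910 = 2560.7582 billion.
After: m₂ = (1 + 0.486) / (0.089 + 0.486) ≈ 2.58435, MB₂ = 910 − 170.9 = 739.1, so M₂ = 2.58435 × 739.1 ≈ 1910.0931 billion.
ΔM = M₂ − M₁ = 1910.0931 − 2560.7582 = -650.6651 billion.

-650.7 billion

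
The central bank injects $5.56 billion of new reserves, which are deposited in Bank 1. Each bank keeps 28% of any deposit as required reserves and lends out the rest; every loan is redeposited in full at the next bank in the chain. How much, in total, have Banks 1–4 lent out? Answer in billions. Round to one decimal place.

Bank i lends (1 − rr)^i of the original deposit: Bank 1 lends 5.56·0.7200 = 4.0032, Bank 2 lends 5.56·0.7200² ≈ 2.8823, and so on.
Summing a geometric series: total = 5.56·[0.7200·(1 − 0.7200^4) / (1 − 0.7200)] ≈ 10.4549 billion.

$10.5 billion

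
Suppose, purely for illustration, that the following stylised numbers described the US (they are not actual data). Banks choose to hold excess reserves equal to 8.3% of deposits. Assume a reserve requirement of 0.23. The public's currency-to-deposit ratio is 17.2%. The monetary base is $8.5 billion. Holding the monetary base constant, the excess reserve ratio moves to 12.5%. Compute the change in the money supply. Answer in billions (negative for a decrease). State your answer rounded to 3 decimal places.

Initially m₁ = (1 + 0.172) / (0.23 + 0.083 + 0.172) ≈ 2.41649, so M₁ = 2.41649 × 8.5 ≈ 20.5402 billion.
After the change m₂ = (1 + 0.172) / (0.23 + 0.125 + 0.172) ≈ 2.22391, so M₂ = 2.22391 × 8.5 ≈ 18.9032 billion.
ΔM = M₂ − M₁ = 18.9032 − 20.5402 = -1.637 billion.

-1.637 billion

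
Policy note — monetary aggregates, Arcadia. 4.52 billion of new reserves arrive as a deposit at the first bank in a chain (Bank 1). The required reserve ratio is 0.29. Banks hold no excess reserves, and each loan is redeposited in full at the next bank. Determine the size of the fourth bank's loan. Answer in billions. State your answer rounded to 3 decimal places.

Each bank lends a fraction (1 − rr) = 0.7100 of the deposit it receives, so Bank 4 receives 4.52·0.7100^3 and lends 4.52·0.7100^4 ≈ 1.1486 billion.

1.149 billion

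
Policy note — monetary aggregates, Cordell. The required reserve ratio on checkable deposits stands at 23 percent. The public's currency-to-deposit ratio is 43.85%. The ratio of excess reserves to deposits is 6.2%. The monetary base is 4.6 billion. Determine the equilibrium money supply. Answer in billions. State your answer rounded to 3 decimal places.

9.058 billion

The money multiplier is m = (1 + c) / (rr + e + c) = (1 + 0.4385) / (0.23 + 0.062 + 0.4385) ≈ 1.96920.
So M = m × MB = 1.96920 × 4.6 ≈ 9.0583 billion.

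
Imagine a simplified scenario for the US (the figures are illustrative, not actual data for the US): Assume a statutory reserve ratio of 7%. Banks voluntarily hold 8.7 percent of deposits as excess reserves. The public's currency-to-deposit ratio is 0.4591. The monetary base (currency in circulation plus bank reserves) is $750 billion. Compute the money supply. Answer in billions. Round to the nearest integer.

$1776 billion

The money multiplier is m = (1 + c) / (rr + e + c) = (1 + 0.4591) / (0.07 + 0.087 + 0.4591) ≈ 2.3683.
So M = m × MB = 2.3683 × 750 = 1776.225 billion.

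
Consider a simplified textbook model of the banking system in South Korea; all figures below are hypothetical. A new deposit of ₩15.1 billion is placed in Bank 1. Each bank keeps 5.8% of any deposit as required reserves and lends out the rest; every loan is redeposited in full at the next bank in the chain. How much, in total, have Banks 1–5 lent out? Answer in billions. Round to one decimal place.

₩63.3 billion

Bank i lends (1 − rr)^i of the original deposit: Bank 1 lends 15.1·0.9420 = 14.2242, Bank 2 lends 15.1·0.9420² ≈ 13.3992, and so on.
Summing a geometric series: total = 15.1·[0.9420·(1 − 0.9420^5) / (1 − 0.9420)] ≈ 63.3358 billion.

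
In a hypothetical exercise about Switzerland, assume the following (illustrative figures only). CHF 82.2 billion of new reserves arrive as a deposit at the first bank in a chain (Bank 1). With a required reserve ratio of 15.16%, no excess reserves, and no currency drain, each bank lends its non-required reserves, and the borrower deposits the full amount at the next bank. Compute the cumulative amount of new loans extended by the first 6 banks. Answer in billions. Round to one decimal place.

CHF 288.5 billion

Bank i lends (1 − rr)^i of the original deposit: Bank 1 lends 82.2·0.8484 ≈ 69.7385, Bank 2 lends 82.2·0.8484² ≈ 59.1661, and so on.
Summing a geometric series: total = 82.2·[0.8484·(1 − 0.8484^6) / (1 − 0.8484)] ≈ 288.4717 billion.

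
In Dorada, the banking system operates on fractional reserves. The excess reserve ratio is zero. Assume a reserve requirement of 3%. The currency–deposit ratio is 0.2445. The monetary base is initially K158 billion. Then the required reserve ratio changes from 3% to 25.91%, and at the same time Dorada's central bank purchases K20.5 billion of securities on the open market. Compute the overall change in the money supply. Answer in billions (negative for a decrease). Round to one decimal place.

Before: m₁ = (1 + 0.2445) / (0.03 + 0.2445) ≈ 4.53370, MB₁ = 158, so M₁ = 4.53370 × 158 = 716.3246 billion.
After: m₂ = (1 + 0.2445) / (0.2591 + 0.2445) ≈ 2.47121, MB₂ = 158 + 20.5 = 178.5, so M₂ = 2.47121 × 178.5 ≈ 441.111 billion.
ΔM = M₂ − M₁ = 441.111 − 716.3246 = -275.2136 billion.

-275.2 billion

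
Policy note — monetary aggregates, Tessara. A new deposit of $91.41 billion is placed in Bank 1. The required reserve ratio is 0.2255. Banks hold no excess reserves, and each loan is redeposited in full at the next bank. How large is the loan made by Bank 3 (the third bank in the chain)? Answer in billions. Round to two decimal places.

Each bank lends a fraction (1 − rr) = 0.7745 of the deposit it receives, so Bank 3 receives 91.41·0.7745^2 and lends 91.41·0.7745^3 ≈ 42.4676 billion.

$42.47 billion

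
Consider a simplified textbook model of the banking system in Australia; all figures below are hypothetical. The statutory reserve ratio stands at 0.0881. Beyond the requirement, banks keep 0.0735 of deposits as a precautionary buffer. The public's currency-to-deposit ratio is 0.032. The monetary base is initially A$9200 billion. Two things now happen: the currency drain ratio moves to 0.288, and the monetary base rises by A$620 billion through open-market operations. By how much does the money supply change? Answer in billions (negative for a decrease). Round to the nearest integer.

-20909 billion

Before: m₁ = (1 + 0.032) / (0.0881 + 0.0735 + 0.032) ≈ 5.33058, MB₁ = 9200, so M₁ = 5.33058 × 9200 = 49041.336 billion.
After: m₂ = (1 + 0.288) / (0.0881 + 0.0735 + 0.288) ≈ 2.86477, MB₂ = 9200 + 620 = 9820, so M₂ = 2.86477 × 9820 = 28132.0414 billion.
ΔM = M₂ − M₁ = 28132.0414 − 49041.336 = -20909.2946 billion.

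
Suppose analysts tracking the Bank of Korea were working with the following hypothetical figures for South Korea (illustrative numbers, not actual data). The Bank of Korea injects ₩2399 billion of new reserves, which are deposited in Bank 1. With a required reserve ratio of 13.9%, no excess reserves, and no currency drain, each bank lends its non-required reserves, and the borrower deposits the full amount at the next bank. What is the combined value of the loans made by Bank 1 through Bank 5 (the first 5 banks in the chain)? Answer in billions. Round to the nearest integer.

Bank i lends (1 − rr)^i of the original deposit: Bank 1 lends 2399·0.8610 = 2065.5390, Bank 2 lends 2399·0.8610² ≈ 1778.4291, and so on.
Summing a geometric series: total = 2399·[0.8610·(1 − 0.8610^5) / (1 − 0.8610)] ≈ 7828.7134 billion.

₩7829 billion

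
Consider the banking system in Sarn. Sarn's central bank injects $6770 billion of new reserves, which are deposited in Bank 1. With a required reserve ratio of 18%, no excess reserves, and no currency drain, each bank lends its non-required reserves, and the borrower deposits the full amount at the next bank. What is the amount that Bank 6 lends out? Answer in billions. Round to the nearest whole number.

$2058 billion

Each bank lends a fraction (1 − rr) = 0.8200 of the deposit it receives, so Bank 6 receives 6770·0.8200^5 and lends 6770·0.8200^6 ≈ 2058.1252 billion.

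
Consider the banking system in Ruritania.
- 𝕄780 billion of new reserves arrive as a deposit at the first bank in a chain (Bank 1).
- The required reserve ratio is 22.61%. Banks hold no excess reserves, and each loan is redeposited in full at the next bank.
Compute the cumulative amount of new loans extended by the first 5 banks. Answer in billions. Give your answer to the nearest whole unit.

Bank i lends (1 − rr)^i of the original deposit: Bank 1 lends 780·0.7739 = 603.6420, Bank 2 lends 780·0.7739² ≈ 467.1585, and so on.
Summing a geometric series: total = 780·[0.7739·(1 − 0.7739^5) / (1 − 0.7739)] ≈ 1928.6561 billion.

𝕄1929 billion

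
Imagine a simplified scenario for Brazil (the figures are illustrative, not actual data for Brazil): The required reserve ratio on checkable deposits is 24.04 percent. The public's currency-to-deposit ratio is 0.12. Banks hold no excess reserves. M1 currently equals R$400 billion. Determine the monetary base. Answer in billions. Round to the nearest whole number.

The money multiplier is m = (1 + c) / (rr + c) = (1 + 0.12) / (0.2404 + 0.12) ≈ 3.1077.
MB = M / m = 400 / 3.1077 ≈ 128.7126 billion.

R$129 billion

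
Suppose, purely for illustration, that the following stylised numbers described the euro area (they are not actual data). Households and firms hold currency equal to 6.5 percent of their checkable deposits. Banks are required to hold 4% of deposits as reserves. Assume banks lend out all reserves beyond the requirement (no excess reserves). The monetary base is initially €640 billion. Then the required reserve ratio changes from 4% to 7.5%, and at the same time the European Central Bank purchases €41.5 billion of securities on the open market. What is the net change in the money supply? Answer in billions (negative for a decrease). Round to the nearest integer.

Before: m₁ = (1 + 0.065) / (0.04 + 0.065) ≈ 10.1429, MB₁ = 640, so M₁ = 10.1429 × 640 = 6491.456 billion.
After: m₂ = (1 + 0.065) / (0.075 + 0.065) ≈ 7.6071, MB₂ = 640 + 41.5 = 681.5, so M₂ = 7.6071 × 681.5 ≈ 5184.2387 billion.
ΔM = M₂ − M₁ = 5184.2387 − 6491.456 = -1307.2173 billion.

-1307 billion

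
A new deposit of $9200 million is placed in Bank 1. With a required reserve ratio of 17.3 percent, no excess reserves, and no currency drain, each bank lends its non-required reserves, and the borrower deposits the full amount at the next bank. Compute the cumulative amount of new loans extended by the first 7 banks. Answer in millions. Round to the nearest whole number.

$32344 million

Bank i lends (1 − rr)^i of the original deposit: Bank 1 lends 9200·0.8270 = 7608.4000, Bank 2 lends 9200·0.8270² = 6292.1468, and so on.
Summing a geometric series: total = 9200·[0.8270·(1 − 0.8270^7) / (1 − 0.8270)] ≈ 32343.6707 million.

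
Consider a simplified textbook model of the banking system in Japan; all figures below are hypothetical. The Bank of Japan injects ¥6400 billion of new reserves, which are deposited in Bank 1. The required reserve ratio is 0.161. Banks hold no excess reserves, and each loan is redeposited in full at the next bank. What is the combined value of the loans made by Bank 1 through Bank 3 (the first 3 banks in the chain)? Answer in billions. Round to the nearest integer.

Bank i lends (1 − rr)^i of the original deposit: Bank 1 lends 6400·0.8390 = 5369.6000, Bank 2 lends 6400·0.8390² = 4505.0944, and so on.
Summing a geometric series: total = 6400·[0.8390·(1 − 0.8390^3) / (1 − 0.8390)] ≈ 13654.4686 billion.

¥13654 billion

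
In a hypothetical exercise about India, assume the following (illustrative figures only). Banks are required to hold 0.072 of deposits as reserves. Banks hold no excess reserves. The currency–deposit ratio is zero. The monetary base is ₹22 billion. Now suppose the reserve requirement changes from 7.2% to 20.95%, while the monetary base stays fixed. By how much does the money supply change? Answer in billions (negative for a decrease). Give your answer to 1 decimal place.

-200.5 billion

Initially m₁ = 1 / (0.072) ≈ 13.8889, so M₁ = 13.8889 × 22 = 305.5558 billion.
After the change m₂ = 1 / (0.2095) ≈ 4.7733, so M₂ = 4.7733 × 22 = 105.0126 billion.
ΔM = M₂ − M₁ = 105.0126 − 305.5558 = -200.5432 billion.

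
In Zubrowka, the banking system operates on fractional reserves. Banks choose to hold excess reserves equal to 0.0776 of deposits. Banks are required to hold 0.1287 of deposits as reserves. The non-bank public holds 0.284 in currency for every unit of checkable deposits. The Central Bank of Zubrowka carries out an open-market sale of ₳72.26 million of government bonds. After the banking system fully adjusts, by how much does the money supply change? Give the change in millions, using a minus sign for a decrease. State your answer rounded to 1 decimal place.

The money multiplier is m = (1 + c) / (rr + e + c) = (1 + 0.284) / (0.1287 + 0.0776 + 0.284) ≈ 2.6188.
The sale removes 72.26 million of base, so ΔM = m × ΔMB = 2.6188 × (−72.26) ≈ -189.2345 million.

-189.2 million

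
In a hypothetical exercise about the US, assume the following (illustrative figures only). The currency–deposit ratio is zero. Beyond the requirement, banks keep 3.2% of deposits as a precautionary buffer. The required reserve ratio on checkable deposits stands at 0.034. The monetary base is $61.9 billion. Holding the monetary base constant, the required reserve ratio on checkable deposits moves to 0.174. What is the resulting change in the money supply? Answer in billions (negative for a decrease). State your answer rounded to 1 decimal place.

-637.4 billion

Initially m₁ = 1 / (0.034 + 0.032) ≈ 15.1515, so M₁ = 15.1515 × 61.9 ≈ 937.8778 billion.
After the change m₂ = 1 / (0.174 + 0.032) ≈ 4.8544, so M₂ = 4.8544 × 61.9 ≈ 300.4874 billion.
ΔM = M₂ − M₁ = 300.4874 − 937.8778 = -637.3904 billion.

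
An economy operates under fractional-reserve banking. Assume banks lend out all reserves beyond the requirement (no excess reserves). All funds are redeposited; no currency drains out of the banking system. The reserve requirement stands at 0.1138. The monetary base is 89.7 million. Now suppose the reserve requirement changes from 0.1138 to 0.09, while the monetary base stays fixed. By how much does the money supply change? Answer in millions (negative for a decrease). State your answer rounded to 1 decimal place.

Initially m₁ = 1 / (0.1138) ≈ 8.7873, so M₁ = 8.7873 × 89.7 ≈ 788.2208 million.
After the change m₂ = 1 / (0.09) ≈ 11.1111, so M₂ = 11.1111 × 89.7 ≈ 996.6657 million.
ΔM = M₂ − M₁ = 996.6657 − 788.2208 = 208.4449 million.

208.4 million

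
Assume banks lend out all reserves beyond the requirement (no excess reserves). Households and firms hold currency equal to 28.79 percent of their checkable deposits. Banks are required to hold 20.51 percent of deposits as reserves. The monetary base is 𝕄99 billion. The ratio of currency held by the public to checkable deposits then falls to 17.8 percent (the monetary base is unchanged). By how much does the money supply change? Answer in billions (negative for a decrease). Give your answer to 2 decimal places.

Initially m₁ = (1 + 0.2879) / (0.2051 + 0.2879) ≈ 2.61237, so M₁ = 2.61237 × 99 ≈ 258.6246 billion.
After the change m₂ = (1 + 0.178) / (0.2051 + 0.178) ≈ 3.07492, so M₂ = 3.07492 × 99 ≈ 304.4171 billion.
ΔM = M₂ − M₁ = 304.4171 − 258.6246 = 45.7925 billion.

𝕄45.79 billion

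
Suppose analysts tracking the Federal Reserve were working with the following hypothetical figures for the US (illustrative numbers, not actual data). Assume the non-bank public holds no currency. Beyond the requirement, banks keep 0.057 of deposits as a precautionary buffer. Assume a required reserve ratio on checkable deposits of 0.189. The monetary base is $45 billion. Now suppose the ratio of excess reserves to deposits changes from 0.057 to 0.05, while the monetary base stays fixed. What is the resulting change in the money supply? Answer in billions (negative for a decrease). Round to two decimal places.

$5.36 billion

Initially m₁ = 1 / (0.189 + 0.057) ≈ 4.06504, so M₁ = 4.06504 × 45 = 182.9268 billion.
After the change m₂ = 1 / (0.189 + 0.05) ≈ 4.18410, so M₂ = 4.18410 × 45 = 188.2845 billion.
ΔM = M₂ − M₁ = 188.2845 − 182.9268 = 5.3577 billion.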